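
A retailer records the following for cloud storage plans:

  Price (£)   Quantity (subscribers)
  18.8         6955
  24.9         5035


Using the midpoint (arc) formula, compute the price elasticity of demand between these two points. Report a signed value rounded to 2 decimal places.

-1.15

%ΔQ = (5035 − 6955) / [(6955 + 5035)/2] = -1920/5995 = -0.320266…
%ΔP = (24.9 − 18.8) / [(18.8 + 24.9)/2] = 6.1/21.85 = 0.279176…
Arc Ed = %ΔQ / %ΔP = (-1920/5995) / (6.1/21.85) = -1.1471…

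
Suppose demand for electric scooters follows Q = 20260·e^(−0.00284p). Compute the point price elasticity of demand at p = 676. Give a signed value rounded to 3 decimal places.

dQ/dp = −0.00284·Q = -8.43688. At p = 676, Q = 2970.73.
Ed = (dQ/dp)·(p/Q) = (-8.43688) × (676/2970.73) = -1.91984

-1.920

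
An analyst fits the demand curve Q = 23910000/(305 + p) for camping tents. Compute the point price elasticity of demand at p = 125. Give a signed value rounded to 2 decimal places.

-0.29

dQ/dp = −23910000/(305 + p)² = -129.313. At p = 125, Q = 55604.7.
Ed = (dQ/dp)·(p/Q) = (-129.313) × (125/55604.7) = -0.2906…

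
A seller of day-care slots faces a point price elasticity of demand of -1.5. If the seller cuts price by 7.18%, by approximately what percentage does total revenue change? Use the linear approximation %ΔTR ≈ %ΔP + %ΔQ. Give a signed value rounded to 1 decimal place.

+3.6%

%ΔQ ≈ Ed × %ΔP = (-1.5) × (-7.18%) = +10.7700%
%ΔTR ≈ %ΔP + %ΔQ = (-7.18%) + (+10.7700%) = +3.5900%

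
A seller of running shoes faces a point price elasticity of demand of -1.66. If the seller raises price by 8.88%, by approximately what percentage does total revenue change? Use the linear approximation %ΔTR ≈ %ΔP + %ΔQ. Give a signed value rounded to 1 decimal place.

-5.9%

%ΔQ ≈ Ed × %ΔP = (-1.66) × (+8.88%) = -14.7408%
%ΔTR ≈ %ΔP + %ΔQ = (+8.88%) + (-14.7408%) = -5.8608%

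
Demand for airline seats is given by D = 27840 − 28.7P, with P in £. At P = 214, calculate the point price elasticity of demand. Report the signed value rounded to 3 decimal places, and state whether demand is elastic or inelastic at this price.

-0.283; inelastic

dD/dP = −28.7. At P = 214, D = 27840 − 28.7(214) = 21698.2.
Ed = (dD/dP)·(P/D) = −28.7 × (214/21698.2) = -0.28305…
|Ed| = 0.283 < 1, so demand is inelastic.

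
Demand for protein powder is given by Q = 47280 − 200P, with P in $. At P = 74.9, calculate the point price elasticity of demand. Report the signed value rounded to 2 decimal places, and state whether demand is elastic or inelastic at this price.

-0.46; inelastic

dQ/dP = −200. At P = 74.9, Q = 47280 − 200(74.9) = 32300.
Ed = (dQ/dP)·(P/Q) = −200 × (74.9/32300) = -0.4637…
|Ed| = 0.46 < 1, so demand is inelastic.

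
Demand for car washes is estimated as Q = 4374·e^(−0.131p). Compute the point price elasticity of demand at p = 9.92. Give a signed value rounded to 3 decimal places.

dQ/dp = −0.131·Q = -156.234. At p = 9.92, Q = 1192.63.
Ed = (dQ/dp)·(p/Q) = (-156.234) × (9.92/1192.63) = -1.29952

-1.300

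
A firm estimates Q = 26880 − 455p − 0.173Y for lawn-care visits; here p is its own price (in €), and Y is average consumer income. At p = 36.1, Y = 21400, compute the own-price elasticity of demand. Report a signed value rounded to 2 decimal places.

-2.43

At the given values, Q = 26880 − 455(36.1) − 0.173(21400) = 6752.3.
∂Q/∂p = −455.
E = (-455) × (36.1/6752.3) = -2.4325…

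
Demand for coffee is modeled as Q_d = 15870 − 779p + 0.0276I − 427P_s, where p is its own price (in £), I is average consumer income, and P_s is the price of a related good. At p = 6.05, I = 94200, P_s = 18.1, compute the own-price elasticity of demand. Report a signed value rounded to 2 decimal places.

At the given values, Q_d = 15870 − 779(6.05) + 0.0276(94200) − 427(18.1) = 6028.27.
∂Q_d/∂p = −779.
E = (-779) × (6.05/6028.27) = -0.7818…

-0.78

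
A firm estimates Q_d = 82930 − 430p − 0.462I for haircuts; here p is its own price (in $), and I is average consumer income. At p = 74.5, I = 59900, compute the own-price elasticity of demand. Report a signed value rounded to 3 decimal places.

-1.380

At the given values, Q_d = 82930 − 430(74.5) − 0.462(59900) = 23221.2.
∂Q_d/∂p = −430.
E = (-430) × (74.5/23221.2) = -1.37955…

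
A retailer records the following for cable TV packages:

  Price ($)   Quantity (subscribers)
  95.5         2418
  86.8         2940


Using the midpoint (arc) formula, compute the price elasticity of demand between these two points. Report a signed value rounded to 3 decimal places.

%ΔQ = (2940 − 2418) / [(2418 + 2940)/2] = 522/2679 = 0.194848…
%ΔP = (86.8 − 95.5) / [(95.5 + 86.8)/2] = -8.7/91.15 = -0.095447…
Arc Ed = %ΔQ / %ΔP = (522/2679) / (-8.7/91.15) = -2.04143…

-2.041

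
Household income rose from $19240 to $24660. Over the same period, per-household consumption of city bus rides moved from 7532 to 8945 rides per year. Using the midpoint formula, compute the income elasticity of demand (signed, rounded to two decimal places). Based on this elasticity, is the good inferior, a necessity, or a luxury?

0.69; necessity

%ΔQ = (8945 − 7532)/[( 7532 + 8945)/2] = 1413/8238.5 = 0.171511…
%ΔIncome = (24660 − 19240)/[( 19240 + 24660)/2] = 5420/21950 = 0.246924…
E_income = (1413/8238.5) / (5420/21950) = 0.6945…
0 < E_income < 1 ⇒ normal good, necessity.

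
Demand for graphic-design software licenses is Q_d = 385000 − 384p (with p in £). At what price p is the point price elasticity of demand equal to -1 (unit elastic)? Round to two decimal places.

Ed = −384p/(385000 − 384p). Set this equal to -1:
384p = 1·(385000 − 384p) ⇒ 384p(1 + 1) = 1·385000
p = 1·385000 / (384·2) = 501.3020…

501.30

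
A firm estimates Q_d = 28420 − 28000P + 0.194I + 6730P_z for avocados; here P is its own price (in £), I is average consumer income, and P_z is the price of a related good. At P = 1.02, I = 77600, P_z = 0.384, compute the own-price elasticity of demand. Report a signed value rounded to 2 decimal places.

-1.63

At the given values, Q_d = 28420 − 28000(1.02) + 0.194(77600) + 6730(0.384) = 17498.72.
∂Q_d/∂P = −28000.
E = (-28000) × (1.02/17498.72) = -1.6321…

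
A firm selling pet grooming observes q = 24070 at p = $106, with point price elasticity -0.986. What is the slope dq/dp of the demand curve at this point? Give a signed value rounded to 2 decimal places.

Ed = (dq/dp)·(p/q) ⇒ dq/dp = Ed·q/p = (-0.986)·24070/106 = -223.8964…

-223.90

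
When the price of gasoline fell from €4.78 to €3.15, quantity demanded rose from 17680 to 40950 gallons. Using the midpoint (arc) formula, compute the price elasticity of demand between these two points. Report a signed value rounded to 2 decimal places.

-1.93

%ΔQ = (40950 − 17680) / [(17680 + 40950)/2] = 23270/29315 = 0.793791…
%ΔP = (3.15 − 4.78) / [(4.78 + 3.15)/2] = -1.63/3.965 = -0.411097…
Arc Ed = %ΔQ / %ΔP = (23270/29315) / (-1.63/3.965) = -1.9309…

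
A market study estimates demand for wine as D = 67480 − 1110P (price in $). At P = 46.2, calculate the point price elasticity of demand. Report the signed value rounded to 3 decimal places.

dD/dP = −1110. At P = 46.2, D = 67480 − 1110(46.2) = 16198.
Ed = (dD/dP)·(P/D) = −1110 × (46.2/16198) = -3.16594…

-3.166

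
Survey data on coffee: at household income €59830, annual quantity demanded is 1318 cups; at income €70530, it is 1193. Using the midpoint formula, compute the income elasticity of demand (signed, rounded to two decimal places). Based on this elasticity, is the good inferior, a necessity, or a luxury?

%ΔQ = (1193 − 1318)/[( 1318 + 1193)/2] = -125/1255.5 = -0.099561…
%ΔIncome = (70530 − 59830)/[( 59830 + 70530)/2] = 10700/65180 = 0.164160…
E_income = (-125/1255.5) / (10700/65180) = -0.6064…
E_income < 0 ⇒ inferior good.

-0.61; inferior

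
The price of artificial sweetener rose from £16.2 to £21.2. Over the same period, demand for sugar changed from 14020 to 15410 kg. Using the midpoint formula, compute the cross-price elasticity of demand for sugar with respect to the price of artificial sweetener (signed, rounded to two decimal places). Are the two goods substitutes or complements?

%ΔQ_{sugar} = (15410 − 14020)/avg = 1390/14715 = 0.094461…
%ΔP_{artificial sweetener} = (21.2 − 16.2)/avg = 5/18.7 = 0.267379…
E_cross = (1390/14715) / (5/18.7) = 0.3532…
E_cross > 0 ⇒ the goods are substitutes.

0.35; substitutes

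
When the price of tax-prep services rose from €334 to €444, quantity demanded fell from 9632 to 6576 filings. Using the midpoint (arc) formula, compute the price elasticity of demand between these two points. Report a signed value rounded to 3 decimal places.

%ΔQ = (6576 − 9632) / [(9632 + 6576)/2] = -3056/8104 = -0.377097…
%ΔP = (444 − 334) / [(334 + 444)/2] = 110/389 = 0.282776…
Arc Ed = %ΔQ / %ΔP = (-3056/8104) / (110/389) = -1.33355…

-1.334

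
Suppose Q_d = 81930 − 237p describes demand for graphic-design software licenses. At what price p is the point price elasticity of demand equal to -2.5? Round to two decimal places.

Ed = −237p/(81930 − 237p). Set this equal to -2.5:
237p = 2.5·(81930 − 237p) ⇒ 237p(1 + 2.5) = 2.5·81930
p = 2.5·81930 / (237·3.5) = 246.9258…

246.93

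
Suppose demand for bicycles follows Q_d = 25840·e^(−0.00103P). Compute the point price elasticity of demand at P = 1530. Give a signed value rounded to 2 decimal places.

-1.58

dQ_d/dP = −0.00103·Q_d = -5.50459. At P = 1530, Q_d = 5344.26.
Ed = (dQ_d/dP)·(P/Q_d) = (-5.50459) × (1530/5344.26) = -1.5759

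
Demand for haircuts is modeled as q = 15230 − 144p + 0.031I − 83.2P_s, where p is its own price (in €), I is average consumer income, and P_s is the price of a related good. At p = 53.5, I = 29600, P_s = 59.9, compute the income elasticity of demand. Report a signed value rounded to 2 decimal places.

0.27

At the given values, q = 15230 − 144(53.5) + 0.031(29600) − 83.2(59.9) = 3459.92.
∂q/∂I = 0.031.
E = (0.031) × (29600/3459.92) = 0.2652…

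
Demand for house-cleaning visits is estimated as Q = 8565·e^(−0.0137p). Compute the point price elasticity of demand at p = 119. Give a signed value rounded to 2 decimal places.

-1.63

dQ/dp = −0.0137·Q = -22.9836. At p = 119, Q = 1677.63.
Ed = (dQ/dp)·(p/Q) = (-22.9836) × (119/1677.63) = -1.6303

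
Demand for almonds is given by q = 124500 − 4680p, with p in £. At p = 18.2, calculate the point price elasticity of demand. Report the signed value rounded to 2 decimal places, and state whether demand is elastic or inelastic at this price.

-2.17; elastic

dq/dp = −4680. At p = 18.2, q = 124500 − 4680(18.2) = 39324.
Ed = (dq/dp)·(p/q) = −4680 × (18.2/39324) = -2.1660…
|Ed| = 2.17 > 1, so demand is elastic.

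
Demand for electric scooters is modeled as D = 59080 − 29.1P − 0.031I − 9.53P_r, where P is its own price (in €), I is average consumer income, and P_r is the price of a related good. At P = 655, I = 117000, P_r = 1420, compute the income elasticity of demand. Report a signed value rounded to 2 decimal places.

-0.16

At the given values, D = 59080 − 29.1(655) − 0.031(117000) − 9.53(1420) = 22859.9.
∂D/∂I = -0.031.
E = (-0.031) × (117000/22859.9) = -0.1586…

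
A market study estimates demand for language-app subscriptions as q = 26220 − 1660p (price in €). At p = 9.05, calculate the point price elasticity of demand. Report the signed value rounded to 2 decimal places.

-1.34

dq/dp = −1660. At p = 9.05, q = 26220 − 1660(9.05) = 11197.
Ed = (dq/dp)·(p/q) = −1660 × (9.05/11197) = -1.3416…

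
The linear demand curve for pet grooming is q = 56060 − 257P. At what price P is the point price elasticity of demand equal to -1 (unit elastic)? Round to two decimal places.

109.07

Ed = −257P/(56060 − 257P). Set this equal to -1:
257P = 1·(56060 − 257P) ⇒ 257P(1 + 1) = 1·56060
P = 1·56060 / (257·2) = 109.0661…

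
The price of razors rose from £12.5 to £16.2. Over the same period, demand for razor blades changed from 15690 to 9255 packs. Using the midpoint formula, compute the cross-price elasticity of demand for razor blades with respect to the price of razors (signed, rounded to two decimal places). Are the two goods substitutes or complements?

%ΔQ_{razor blades} = (9255 − 15690)/avg = -6435/12472.5 = -0.515935…
%ΔP_{razors} = (16.2 − 12.5)/avg = 3.7/14.35 = 0.257839…
E_cross = (-6435/12472.5) / (3.7/14.35) = -2.0009…
E_cross < 0 ⇒ the goods are complements.

-2.00; complements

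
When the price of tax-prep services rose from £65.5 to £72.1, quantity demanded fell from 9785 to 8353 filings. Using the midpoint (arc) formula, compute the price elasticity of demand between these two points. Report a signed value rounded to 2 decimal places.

%ΔQ = (8353 − 9785) / [(9785 + 8353)/2] = -1432/9069 = -0.157900…
%ΔP = (72.1 − 65.5) / [(65.5 + 72.1)/2] = 6.6/68.8 = 0.095930…
Arc Ed = %ΔQ / %ΔP = (-1432/9069) / (6.6/68.8) = -1.6459…

-1.65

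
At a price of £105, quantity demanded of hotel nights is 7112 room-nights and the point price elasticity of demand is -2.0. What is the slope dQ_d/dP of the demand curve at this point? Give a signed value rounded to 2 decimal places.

Ed = (dQ_d/dP)·(P/Q_d) ⇒ dQ_d/dP = Ed·Q_d/P = (-2.0)·7112/105 = -135.4666…

-135.47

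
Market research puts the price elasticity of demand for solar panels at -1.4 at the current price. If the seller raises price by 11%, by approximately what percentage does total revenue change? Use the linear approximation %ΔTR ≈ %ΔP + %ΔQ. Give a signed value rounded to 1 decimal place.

%ΔQ ≈ Ed × %ΔP = (-1.4) × (+11%) = -15.4000%
%ΔTR ≈ %ΔP + %ΔQ = (+11%) + (-15.4000%) = -4.4000%

-4.4%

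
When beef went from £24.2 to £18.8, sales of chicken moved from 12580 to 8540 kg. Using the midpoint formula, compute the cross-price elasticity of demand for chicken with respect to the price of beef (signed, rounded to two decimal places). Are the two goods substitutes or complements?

1.52; substitutes

%ΔQ_{chicken} = (8540 − 12580)/avg = -4040/10560 = -0.382575…
%ΔP_{beef} = (18.8 − 24.2)/avg = -5.4/21.5 = -0.251162…
E_cross = (-4040/10560) / (-5.4/21.5) = 1.5232…
E_cross > 0 ⇒ the goods are substitutes.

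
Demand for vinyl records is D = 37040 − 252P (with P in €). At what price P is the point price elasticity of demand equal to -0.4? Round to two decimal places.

Ed = −252P/(37040 − 252P). Set this equal to -0.4:
252P = 0.4·(37040 − 252P) ⇒ 252P(1 + 0.4) = 0.4·37040
P = 0.4·37040 / (252·1.4) = 41.9954…

42.00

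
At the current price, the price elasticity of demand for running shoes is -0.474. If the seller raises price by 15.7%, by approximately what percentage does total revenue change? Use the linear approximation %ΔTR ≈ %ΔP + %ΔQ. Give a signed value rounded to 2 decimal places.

%ΔQ ≈ Ed × %ΔP = (-0.474) × (+15.7%) = -7.4418%
%ΔTR ≈ %ΔP + %ΔQ = (+15.7%) + (-7.4418%) = +8.2582%

+8.26%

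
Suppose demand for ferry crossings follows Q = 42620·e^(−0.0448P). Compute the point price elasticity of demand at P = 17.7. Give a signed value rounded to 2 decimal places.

-0.79

dQ/dP = −0.0448·Q = -863.999. At P = 17.7, Q = 19285.7.
Ed = (dQ/dP)·(P/Q) = (-863.999) × (17.7/19285.7) = -0.7929…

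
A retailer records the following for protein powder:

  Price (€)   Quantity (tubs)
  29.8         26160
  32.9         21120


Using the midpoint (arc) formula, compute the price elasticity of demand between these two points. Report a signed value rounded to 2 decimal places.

%ΔQ = (21120 − 26160) / [(26160 + 21120)/2] = -5040/23640 = -0.213197…
%ΔP = (32.9 − 29.8) / [(29.8 + 32.9)/2] = 3.1/31.35 = 0.098883…
Arc Ed = %ΔQ / %ΔP = (-5040/23640) / (3.1/31.35) = -2.1560…

-2.16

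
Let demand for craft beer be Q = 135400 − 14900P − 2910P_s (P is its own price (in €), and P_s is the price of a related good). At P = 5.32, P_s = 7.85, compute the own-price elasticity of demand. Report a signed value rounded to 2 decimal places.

At the given values, Q = 135400 − 14900(5.32) − 2910(7.85) = 33288.5.
∂Q/∂P = −14900.
E = (-14900) × (5.32/33288.5) = -2.3812…

-2.38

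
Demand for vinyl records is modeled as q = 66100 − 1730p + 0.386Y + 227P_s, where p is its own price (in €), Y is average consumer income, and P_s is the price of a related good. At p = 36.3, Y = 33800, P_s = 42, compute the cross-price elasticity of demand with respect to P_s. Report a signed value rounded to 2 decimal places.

At the given values, q = 66100 − 1730(36.3) + 0.386(33800) + 227(42) = 25881.8.
∂q/∂P_s = 227.
E = (227) × (42/25881.8) = 0.3683…

0.37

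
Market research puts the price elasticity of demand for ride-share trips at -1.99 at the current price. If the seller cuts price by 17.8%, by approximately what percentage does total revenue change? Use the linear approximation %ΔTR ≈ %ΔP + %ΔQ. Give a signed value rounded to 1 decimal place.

%ΔQ ≈ Ed × %ΔP = (-1.99) × (-17.8%) = +35.4220%
%ΔTR ≈ %ΔP + %ΔQ = (-17.8%) + (+35.4220%) = +17.6220%

+17.6%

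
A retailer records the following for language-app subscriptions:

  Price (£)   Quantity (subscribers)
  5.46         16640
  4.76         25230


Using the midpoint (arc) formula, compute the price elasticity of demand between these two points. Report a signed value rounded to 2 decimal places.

%ΔQ = (25230 − 16640) / [(16640 + 25230)/2] = 8590/20935 = 0.410317…
%ΔP = (4.76 − 5.46) / [(5.46 + 4.76)/2] = -0.7/5.11 = -0.136986…
Arc Ed = %ΔQ / %ΔP = (8590/20935) / (-0.7/5.11) = -2.9953…

-3.00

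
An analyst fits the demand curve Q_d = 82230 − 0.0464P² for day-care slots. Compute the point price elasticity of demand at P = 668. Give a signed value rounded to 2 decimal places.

dQ_d/dP = −2·0.0464·P = -61.9904. At P = 668, Q_d = 61525.2064.
Ed = (dQ_d/dP)·(P/Q_d) = (-61.9904) × (668/61525.2064) = -0.6730…

-0.67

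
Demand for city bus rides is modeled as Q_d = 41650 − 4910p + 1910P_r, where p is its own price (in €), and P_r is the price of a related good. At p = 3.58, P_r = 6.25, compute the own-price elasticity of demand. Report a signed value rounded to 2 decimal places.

-0.49

At the given values, Q_d = 41650 − 4910(3.58) + 1910(6.25) = 36009.7.
∂Q_d/∂p = −4910.
E = (-4910) × (3.58/36009.7) = -0.4881…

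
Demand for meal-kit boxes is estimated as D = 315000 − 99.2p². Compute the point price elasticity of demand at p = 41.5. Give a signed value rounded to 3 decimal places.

-2.370

dD/dp = −2·99.2·p = -8233.6. At p = 41.5, D = 144152.8.
Ed = (dD/dp)·(p/D) = (-8233.6) × (41.5/144152.8) = -2.37036…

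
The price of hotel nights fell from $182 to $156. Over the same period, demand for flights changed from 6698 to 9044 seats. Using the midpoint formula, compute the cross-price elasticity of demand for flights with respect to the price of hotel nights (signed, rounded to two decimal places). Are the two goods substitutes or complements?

-1.94; complements

%ΔQ_{flights} = (9044 − 6698)/avg = 2346/7871 = 0.298056…
%ΔP_{hotel nights} = (156 − 182)/avg = -26/169 = -0.153846…
E_cross = (2346/7871) / (-26/169) = -1.9373…
E_cross < 0 ⇒ the goods are complements.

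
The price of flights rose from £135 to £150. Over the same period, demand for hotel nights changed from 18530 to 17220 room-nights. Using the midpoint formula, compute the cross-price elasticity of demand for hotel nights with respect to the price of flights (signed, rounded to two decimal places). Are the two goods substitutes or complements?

-0.70; complements

%ΔQ_{hotel nights} = (17220 − 18530)/avg = -1310/17875 = -0.073286…
%ΔP_{flights} = (150 − 135)/avg = 15/142.5 = 0.105263…
E_cross = (-1310/17875) / (15/142.5) = -0.6962…
E_cross < 0 ⇒ the goods are complements.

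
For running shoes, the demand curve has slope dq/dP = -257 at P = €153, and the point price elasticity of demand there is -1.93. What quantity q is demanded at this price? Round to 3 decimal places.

Ed = (dq/dP)·(P/q) ⇒ q = (dq/dP)·P/Ed = (-257)·153/(-1.93) = 20373.57512…

20373.575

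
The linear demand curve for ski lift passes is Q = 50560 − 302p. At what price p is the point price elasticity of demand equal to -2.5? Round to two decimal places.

119.58

Ed = −302p/(50560 − 302p). Set this equal to -2.5:
302p = 2.5·(50560 − 302p) ⇒ 302p(1 + 2.5) = 2.5·50560
p = 2.5·50560 / (302·3.5) = 119.5837…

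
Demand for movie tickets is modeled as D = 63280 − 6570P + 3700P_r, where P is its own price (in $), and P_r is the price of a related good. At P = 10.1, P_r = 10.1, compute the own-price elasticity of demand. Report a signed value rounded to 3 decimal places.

At the given values, D = 63280 − 6570(10.1) + 3700(10.1) = 34293.
∂D/∂P = −6570.
E = (-6570) × (10.1/34293) = -1.93500…

-1.935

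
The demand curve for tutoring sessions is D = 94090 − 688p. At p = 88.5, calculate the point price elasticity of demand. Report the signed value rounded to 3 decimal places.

dD/dp = −688. At p = 88.5, D = 94090 − 688(88.5) = 33202.
Ed = (dD/dp)·(p/D) = −688 × (88.5/33202) = -1.83386…

-1.834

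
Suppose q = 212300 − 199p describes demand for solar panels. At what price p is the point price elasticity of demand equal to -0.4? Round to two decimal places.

Ed = −199p/(212300 − 199p). Set this equal to -0.4:
199p = 0.4·(212300 − 199p) ⇒ 199p(1 + 0.4) = 0.4·212300
p = 0.4·212300 / (199·1.4) = 304.8097…

304.81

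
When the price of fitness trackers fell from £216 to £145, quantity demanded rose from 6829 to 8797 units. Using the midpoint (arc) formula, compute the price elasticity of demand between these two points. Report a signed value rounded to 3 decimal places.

-0.640

%ΔQ = (8797 − 6829) / [(6829 + 8797)/2] = 1968/7813 = 0.251887…
%ΔP = (145 − 216) / [(216 + 145)/2] = -71/180.5 = -0.393351…
Arc Ed = %ΔQ / %ΔP = (1968/7813) / (-71/180.5) = -0.64036…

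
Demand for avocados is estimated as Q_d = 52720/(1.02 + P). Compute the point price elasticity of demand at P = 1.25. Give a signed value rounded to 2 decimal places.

dQ_d/dP = −52720/(1.02 + P)² = -10231.1. At P = 1.25, Q_d = 23224.7.
Ed = (dQ_d/dP)·(P/Q_d) = (-10231.1) × (1.25/23224.7) = -0.5506…

-0.55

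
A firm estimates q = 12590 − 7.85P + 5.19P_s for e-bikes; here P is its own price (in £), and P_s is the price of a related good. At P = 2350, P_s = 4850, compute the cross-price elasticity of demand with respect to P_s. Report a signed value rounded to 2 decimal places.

1.30

At the given values, q = 12590 − 7.85(2350) + 5.19(4850) = 19314.
∂q/∂P_s = 5.19.
E = (5.19) × (4850/19314) = 1.3032…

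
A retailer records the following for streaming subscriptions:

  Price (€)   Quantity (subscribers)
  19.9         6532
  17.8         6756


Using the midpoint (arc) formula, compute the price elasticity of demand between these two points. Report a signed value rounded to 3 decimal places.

-0.303

%ΔQ = (6756 − 6532) / [(6532 + 6756)/2] = 224/6644 = 0.033714…
%ΔP = (17.8 − 19.9) / [(19.9 + 17.8)/2] = -2.1/18.85 = -0.111405…
Arc Ed = %ΔQ / %ΔP = (224/6644) / (-2.1/18.85) = -0.30262…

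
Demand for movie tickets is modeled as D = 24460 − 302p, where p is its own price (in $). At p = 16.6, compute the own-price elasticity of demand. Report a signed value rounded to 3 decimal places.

At the given values, D = 24460 − 302(16.6) = 19446.8.
∂D/∂p = −302.
E = (-302) × (16.6/19446.8) = -0.25779…

-0.258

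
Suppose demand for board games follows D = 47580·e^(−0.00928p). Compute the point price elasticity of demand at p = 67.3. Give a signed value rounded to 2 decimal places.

dD/dp = −0.00928·D = -236.448. At p = 67.3, D = 25479.4.
Ed = (dD/dp)·(p/D) = (-236.448) × (67.3/25479.4) = -0.6245…

-0.62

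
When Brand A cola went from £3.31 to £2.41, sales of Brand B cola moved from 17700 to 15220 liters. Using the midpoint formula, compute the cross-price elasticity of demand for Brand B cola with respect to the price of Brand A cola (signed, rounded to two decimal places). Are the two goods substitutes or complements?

0.48; substitutes

%ΔQ_{Brand B cola} = (15220 − 17700)/avg = -2480/16460 = -0.150668…
%ΔP_{Brand A cola} = (2.41 − 3.31)/avg = -0.9/2.86 = -0.314685…
E_cross = (-2480/16460) / (-0.9/2.86) = 0.4787…
E_cross > 0 ⇒ the goods are substitutes.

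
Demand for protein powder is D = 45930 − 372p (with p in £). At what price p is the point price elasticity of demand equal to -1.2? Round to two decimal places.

67.35

Ed = −372p/(45930 − 372p). Set this equal to -1.2:
372p = 1.2·(45930 − 372p) ⇒ 372p(1 + 1.2) = 1.2·45930
p = 1.2·45930 / (372·2.2) = 67.3460…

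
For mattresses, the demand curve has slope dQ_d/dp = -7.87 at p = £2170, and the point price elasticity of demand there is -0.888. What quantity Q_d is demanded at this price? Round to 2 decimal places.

Ed = (dQ_d/dp)·(p/Q_d) ⇒ Q_d = (dQ_d/dp)·p/Ed = (-7.87)·2170/(-0.888) = 19231.8693…

19231.87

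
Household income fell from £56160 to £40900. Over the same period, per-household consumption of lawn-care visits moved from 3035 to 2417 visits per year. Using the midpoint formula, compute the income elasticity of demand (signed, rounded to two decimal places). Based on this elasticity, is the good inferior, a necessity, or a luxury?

0.72; necessity

%ΔQ = (2417 − 3035)/[( 3035 + 2417)/2] = -618/2726 = -0.226705…
%ΔIncome = (40900 − 56160)/[( 56160 + 40900)/2] = -15260/48530 = -0.314444…
E_income = (-618/2726) / (-15260/48530) = 0.7209…
0 < E_income < 1 ⇒ normal good, necessity.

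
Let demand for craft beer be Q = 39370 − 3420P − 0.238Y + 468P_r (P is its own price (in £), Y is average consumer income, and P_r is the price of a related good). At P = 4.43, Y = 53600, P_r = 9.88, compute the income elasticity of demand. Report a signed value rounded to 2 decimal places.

At the given values, Q = 39370 − 3420(4.43) − 0.238(53600) + 468(9.88) = 16086.44.
∂Q/∂Y = -0.238.
E = (-0.238) × (53600/16086.44) = -0.7930…

-0.79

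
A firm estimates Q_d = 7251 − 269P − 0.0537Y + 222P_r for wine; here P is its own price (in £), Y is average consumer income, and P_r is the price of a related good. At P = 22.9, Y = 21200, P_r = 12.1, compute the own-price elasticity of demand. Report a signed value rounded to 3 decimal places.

-2.335

At the given values, Q_d = 7251 − 269(22.9) − 0.0537(21200) + 222(12.1) = 2638.66.
∂Q_d/∂P = −269.
E = (-269) × (22.9/2638.66) = -2.33455…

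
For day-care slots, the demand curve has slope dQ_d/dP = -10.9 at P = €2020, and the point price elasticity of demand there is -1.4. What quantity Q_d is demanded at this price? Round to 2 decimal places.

Ed = (dQ_d/dP)·(P/Q_d) ⇒ Q_d = (dQ_d/dP)·P/Ed = (-10.9)·2020/(-1.4) = 15727.1428…

15727.14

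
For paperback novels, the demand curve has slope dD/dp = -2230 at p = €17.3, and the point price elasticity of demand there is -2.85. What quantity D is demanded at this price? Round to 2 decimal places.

13536.49

Ed = (dD/dp)·(p/D) ⇒ D = (dD/dp)·p/Ed = (-2230)·17.3/(-2.85) = 13536.4912…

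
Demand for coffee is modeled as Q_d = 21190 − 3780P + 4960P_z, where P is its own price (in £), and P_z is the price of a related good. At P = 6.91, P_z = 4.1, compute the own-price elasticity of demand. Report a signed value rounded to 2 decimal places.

At the given values, Q_d = 21190 − 3780(6.91) + 4960(4.1) = 15406.2.
∂Q_d/∂P = −3780.
E = (-3780) × (6.91/15406.2) = -1.6954…

-1.70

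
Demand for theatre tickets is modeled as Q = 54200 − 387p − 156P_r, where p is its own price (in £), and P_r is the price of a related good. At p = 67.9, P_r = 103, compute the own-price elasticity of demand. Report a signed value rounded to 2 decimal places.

At the given values, Q = 54200 − 387(67.9) − 156(103) = 11854.7.
∂Q/∂p = −387.
E = (-387) × (67.9/11854.7) = -2.2166…

-2.22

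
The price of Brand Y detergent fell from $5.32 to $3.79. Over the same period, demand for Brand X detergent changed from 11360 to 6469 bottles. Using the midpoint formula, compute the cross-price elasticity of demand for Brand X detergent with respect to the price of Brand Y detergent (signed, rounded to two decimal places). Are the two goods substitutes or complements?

%ΔQ_{Brand X detergent} = (6469 − 11360)/avg = -4891/8914.5 = -0.548656…
%ΔP_{Brand Y detergent} = (3.79 − 5.32)/avg = -1.53/4.555 = -0.335894…
E_cross = (-4891/8914.5) / (-1.53/4.555) = 1.6334…
E_cross > 0 ⇒ the goods are substitutes.

1.63; substitutes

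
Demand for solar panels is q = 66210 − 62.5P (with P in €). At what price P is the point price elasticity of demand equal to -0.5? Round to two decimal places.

Ed = −62.5P/(66210 − 62.5P). Set this equal to -0.5:
62.5P = 0.5·(66210 − 62.5P) ⇒ 62.5P(1 + 0.5) = 0.5·66210
P = 0.5·66210 / (62.5·1.5) = 353.12

353.12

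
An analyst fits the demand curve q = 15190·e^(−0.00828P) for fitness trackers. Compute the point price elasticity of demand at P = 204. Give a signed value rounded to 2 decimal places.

-1.69

dq/dP = −0.00828·q = -23.228. At P = 204, q = 2805.32.
Ed = (dq/dP)·(P/q) = (-23.228) × (204/2805.32) = -1.6891…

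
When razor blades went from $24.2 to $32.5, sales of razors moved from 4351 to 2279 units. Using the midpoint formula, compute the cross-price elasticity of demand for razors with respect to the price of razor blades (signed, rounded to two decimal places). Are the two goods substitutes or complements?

%ΔQ_{razors} = (2279 − 4351)/avg = -2072/3315 = -0.625037…
%ΔP_{razor blades} = (32.5 − 24.2)/avg = 8.3/28.35 = 0.292768…
E_cross = (-2072/3315) / (8.3/28.35) = -2.1349…
E_cross < 0 ⇒ the goods are complements.

-2.13; complements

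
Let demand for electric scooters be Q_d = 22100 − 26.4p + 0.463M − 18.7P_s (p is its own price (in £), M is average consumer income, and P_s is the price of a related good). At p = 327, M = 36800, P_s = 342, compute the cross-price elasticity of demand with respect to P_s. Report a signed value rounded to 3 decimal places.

At the given values, Q_d = 22100 − 26.4(327) + 0.463(36800) − 18.7(342) = 24110.2.
∂Q_d/∂P_s = -18.7.
E = (-18.7) × (342/24110.2) = -0.26525…

-0.265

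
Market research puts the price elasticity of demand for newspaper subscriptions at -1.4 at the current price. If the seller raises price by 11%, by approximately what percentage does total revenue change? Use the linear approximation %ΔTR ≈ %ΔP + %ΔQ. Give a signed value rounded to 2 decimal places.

-4.40%

%ΔQ ≈ Ed × %ΔP = (-1.4) × (+11%) = -15.4000%
%ΔTR ≈ %ΔP + %ΔQ = (+11%) + (-15.4000%) = -4.4000%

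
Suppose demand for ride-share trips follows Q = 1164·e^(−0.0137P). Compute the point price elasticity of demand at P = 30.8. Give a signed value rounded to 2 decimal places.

-0.42

dQ/dP = −0.0137·Q = -10.4573. At P = 30.8, Q = 763.305.
Ed = (dQ/dP)·(P/Q) = (-10.4573) × (30.8/763.305) = -0.4219…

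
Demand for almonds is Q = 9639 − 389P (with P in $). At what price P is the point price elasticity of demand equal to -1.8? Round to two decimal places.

Ed = −389P/(9639 − 389P). Set this equal to -1.8:
389P = 1.8·(9639 − 389P) ⇒ 389P(1 + 1.8) = 1.8·9639
P = 1.8·9639 / (389·2.8) = 15.9293…

15.93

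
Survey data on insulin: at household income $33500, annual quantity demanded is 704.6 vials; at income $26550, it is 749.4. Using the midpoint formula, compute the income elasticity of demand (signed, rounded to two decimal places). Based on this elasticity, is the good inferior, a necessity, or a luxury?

-0.27; inferior

%ΔQ = (749.4 − 704.6)/[( 704.6 + 749.4)/2] = 44.8/727 = 0.061623…
%ΔIncome = (26550 − 33500)/[( 33500 + 26550)/2] = -6950/30025 = -0.231473…
E_income = (44.8/727) / (-6950/30025) = -0.2662…
E_income < 0 ⇒ inferior good.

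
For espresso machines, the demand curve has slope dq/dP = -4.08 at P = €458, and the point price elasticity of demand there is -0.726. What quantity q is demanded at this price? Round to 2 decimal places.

Ed = (dq/dP)·(P/q) ⇒ q = (dq/dP)·P/Ed = (-4.08)·458/(-0.726) = 2573.8842…

2573.88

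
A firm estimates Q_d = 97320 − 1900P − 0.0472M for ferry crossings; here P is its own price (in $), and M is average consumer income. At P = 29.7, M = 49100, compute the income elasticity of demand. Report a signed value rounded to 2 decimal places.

-0.06

At the given values, Q_d = 97320 − 1900(29.7) − 0.0472(49100) = 38572.48.
∂Q_d/∂M = -0.0472.
E = (-0.0472) × (49100/38572.48) = -0.0600…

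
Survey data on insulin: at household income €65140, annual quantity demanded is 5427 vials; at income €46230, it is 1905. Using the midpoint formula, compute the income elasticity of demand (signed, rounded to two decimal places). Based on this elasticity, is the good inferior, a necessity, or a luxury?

2.83; luxury

%ΔQ = (1905 − 5427)/[( 5427 + 1905)/2] = -3522/3666 = -0.960720…
%ΔIncome = (46230 − 65140)/[( 65140 + 46230)/2] = -18910/55685 = -0.339588…
E_income = (-3522/3666) / (-18910/55685) = 2.8290…
E_income > 1 ⇒ normal good, luxury.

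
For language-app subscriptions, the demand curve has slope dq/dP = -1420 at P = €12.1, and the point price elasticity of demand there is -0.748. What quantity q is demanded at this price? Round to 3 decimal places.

Ed = (dq/dP)·(P/q) ⇒ q = (dq/dP)·P/Ed = (-1420)·12.1/(-0.748) = 22970.58823…

22970.588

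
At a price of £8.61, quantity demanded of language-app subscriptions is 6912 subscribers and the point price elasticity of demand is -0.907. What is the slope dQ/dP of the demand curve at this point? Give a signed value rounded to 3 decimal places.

Ed = (dQ/dP)·(P/Q) ⇒ dQ/dP = Ed·Q/P = (-0.907)·6912/8.61 = -728.12822…

-728.128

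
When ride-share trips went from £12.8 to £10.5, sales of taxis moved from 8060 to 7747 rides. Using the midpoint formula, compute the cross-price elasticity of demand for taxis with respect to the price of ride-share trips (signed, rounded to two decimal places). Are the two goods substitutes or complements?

0.20; substitutes

%ΔQ_{taxis} = (7747 − 8060)/avg = -313/7903.5 = -0.039602…
%ΔP_{ride-share trips} = (10.5 − 12.8)/avg = -2.3/11.65 = -0.197424…
E_cross = (-313/7903.5) / (-2.3/11.65) = 0.2005…
E_cross > 0 ⇒ the goods are substitutes.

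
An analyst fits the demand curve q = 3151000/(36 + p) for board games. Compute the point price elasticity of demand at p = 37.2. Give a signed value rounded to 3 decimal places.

dq/dp = −3151000/(36 + p)² = -588.066. At p = 37.2, q = 43046.4.
Ed = (dq/dp)·(p/q) = (-588.066) × (37.2/43046.4) = -0.50819…

-0.508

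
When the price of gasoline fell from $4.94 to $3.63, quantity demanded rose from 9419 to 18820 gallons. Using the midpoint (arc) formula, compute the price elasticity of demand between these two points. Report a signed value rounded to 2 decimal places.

%ΔQ = (18820 − 9419) / [(9419 + 18820)/2] = 9401/14119.5 = 0.665816…
%ΔP = (3.63 − 4.94) / [(4.94 + 3.63)/2] = -1.31/4.285 = -0.305717…
Arc Ed = %ΔQ / %ΔP = (9401/14119.5) / (-1.31/4.285) = -2.1778…

-2.18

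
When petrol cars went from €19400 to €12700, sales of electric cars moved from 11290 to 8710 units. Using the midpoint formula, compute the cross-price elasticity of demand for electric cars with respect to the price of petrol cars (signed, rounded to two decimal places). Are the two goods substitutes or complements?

%ΔQ_{electric cars} = (8710 − 11290)/avg = -2580/10000 = -0.258
%ΔP_{petrol cars} = (12700 − 19400)/avg = -6700/16050 = -0.417445…
E_cross = (-2580/10000) / (-6700/16050) = 0.6180…
E_cross > 0 ⇒ the goods are substitutes.

0.62; substitutes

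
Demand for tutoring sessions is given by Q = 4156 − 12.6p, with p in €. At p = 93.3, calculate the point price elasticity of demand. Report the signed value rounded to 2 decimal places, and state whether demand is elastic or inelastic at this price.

dQ/dp = −12.6. At p = 93.3, Q = 4156 − 12.6(93.3) = 2980.42.
Ed = (dQ/dp)·(p/Q) = −12.6 × (93.3/2980.42) = -0.3944…
|Ed| = 0.39 < 1, so demand is inelastic.

-0.39; inelastic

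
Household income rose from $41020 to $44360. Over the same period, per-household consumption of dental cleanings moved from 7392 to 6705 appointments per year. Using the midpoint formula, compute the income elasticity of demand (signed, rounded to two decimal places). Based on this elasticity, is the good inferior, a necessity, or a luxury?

%ΔQ = (6705 − 7392)/[( 7392 + 6705)/2] = -687/7048.5 = -0.097467…
%ΔIncome = (44360 − 41020)/[( 41020 + 44360)/2] = 3340/42690 = 0.078238…
E_income = (-687/7048.5) / (3340/42690) = -1.2457…
E_income < 0 ⇒ inferior good.

-1.25; inferior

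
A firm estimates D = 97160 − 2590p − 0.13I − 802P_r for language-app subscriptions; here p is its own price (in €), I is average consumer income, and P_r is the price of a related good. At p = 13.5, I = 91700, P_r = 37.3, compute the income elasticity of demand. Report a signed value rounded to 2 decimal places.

-0.59

At the given values, D = 97160 − 2590(13.5) − 0.13(91700) − 802(37.3) = 20359.4.
∂D/∂I = -0.13.
E = (-0.13) × (91700/20359.4) = -0.5855…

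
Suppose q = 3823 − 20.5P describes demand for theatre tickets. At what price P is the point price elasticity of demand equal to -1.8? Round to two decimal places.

119.89

Ed = −20.5P/(3823 − 20.5P). Set this equal to -1.8:
20.5P = 1.8·(3823 − 20.5P) ⇒ 20.5P(1 + 1.8) = 1.8·3823
P = 1.8·3823 / (20.5·2.8) = 119.8850…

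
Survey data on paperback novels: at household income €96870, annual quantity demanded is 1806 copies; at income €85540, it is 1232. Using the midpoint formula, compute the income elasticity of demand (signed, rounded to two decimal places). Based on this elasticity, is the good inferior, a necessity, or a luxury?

%ΔQ = (1232 − 1806)/[( 1806 + 1232)/2] = -574/1519 = -0.377880…
%ΔIncome = (85540 − 96870)/[( 96870 + 85540)/2] = -11330/91205 = -0.124225…
E_income = (-574/1519) / (-11330/91205) = 3.0418…
E_income > 1 ⇒ normal good, luxury.

3.04; luxury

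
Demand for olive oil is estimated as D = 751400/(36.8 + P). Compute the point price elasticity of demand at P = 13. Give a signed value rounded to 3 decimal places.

-0.261

dD/dP = −751400/(36.8 + P)² = -302.979. At P = 13, D = 15088.4.
Ed = (dD/dP)·(P/D) = (-302.979) × (13/15088.4) = -0.26104…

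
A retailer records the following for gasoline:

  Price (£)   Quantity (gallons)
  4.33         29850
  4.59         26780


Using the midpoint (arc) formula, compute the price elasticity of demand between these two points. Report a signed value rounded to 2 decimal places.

-1.86

%ΔQ = (26780 − 29850) / [(29850 + 26780)/2] = -3070/28315 = -0.108423…
%ΔP = (4.59 − 4.33) / [(4.33 + 4.59)/2] = 0.26/4.46 = 0.058295…
Arc Ed = %ΔQ / %ΔP = (-3070/28315) / (0.26/4.46) = -1.8598…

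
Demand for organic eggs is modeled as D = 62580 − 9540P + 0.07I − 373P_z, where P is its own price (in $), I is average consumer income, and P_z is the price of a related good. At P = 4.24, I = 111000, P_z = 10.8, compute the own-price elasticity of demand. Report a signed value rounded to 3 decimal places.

-1.563

At the given values, D = 62580 − 9540(4.24) + 0.07(111000) − 373(10.8) = 25872.
∂D/∂P = −9540.
E = (-9540) × (4.24/25872) = -1.56345…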